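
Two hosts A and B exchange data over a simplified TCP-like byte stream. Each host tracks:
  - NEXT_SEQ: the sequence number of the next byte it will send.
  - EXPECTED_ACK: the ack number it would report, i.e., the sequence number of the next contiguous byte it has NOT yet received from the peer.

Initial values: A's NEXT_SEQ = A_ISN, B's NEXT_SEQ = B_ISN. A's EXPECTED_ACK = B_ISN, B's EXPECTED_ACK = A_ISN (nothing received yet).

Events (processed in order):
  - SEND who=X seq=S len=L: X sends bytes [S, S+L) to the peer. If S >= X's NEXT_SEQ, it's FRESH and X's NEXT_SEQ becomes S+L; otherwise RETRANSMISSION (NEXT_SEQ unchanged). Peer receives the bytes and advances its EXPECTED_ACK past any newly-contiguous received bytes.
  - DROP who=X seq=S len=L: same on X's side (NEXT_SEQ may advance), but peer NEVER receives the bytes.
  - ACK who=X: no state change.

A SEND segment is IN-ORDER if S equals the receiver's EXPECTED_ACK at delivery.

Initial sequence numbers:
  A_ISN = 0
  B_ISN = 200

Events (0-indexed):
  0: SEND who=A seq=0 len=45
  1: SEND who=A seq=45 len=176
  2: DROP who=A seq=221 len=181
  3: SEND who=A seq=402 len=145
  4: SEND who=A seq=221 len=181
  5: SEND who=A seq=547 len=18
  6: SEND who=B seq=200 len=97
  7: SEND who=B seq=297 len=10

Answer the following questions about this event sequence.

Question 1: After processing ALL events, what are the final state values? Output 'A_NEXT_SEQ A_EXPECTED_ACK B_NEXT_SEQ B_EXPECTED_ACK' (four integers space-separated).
Answer: 565 307 307 565

Derivation:
After event 0: A_seq=45 A_ack=200 B_seq=200 B_ack=45
After event 1: A_seq=221 A_ack=200 B_seq=200 B_ack=221
After event 2: A_seq=402 A_ack=200 B_seq=200 B_ack=221
After event 3: A_seq=547 A_ack=200 B_seq=200 B_ack=221
After event 4: A_seq=547 A_ack=200 B_seq=200 B_ack=547
After event 5: A_seq=565 A_ack=200 B_seq=200 B_ack=565
After event 6: A_seq=565 A_ack=297 B_seq=297 B_ack=565
After event 7: A_seq=565 A_ack=307 B_seq=307 B_ack=565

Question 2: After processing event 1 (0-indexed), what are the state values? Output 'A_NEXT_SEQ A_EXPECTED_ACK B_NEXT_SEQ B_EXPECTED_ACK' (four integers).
After event 0: A_seq=45 A_ack=200 B_seq=200 B_ack=45
After event 1: A_seq=221 A_ack=200 B_seq=200 B_ack=221

221 200 200 221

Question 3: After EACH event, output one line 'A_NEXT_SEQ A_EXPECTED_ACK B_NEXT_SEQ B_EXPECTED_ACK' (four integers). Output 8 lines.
45 200 200 45
221 200 200 221
402 200 200 221
547 200 200 221
547 200 200 547
565 200 200 565
565 297 297 565
565 307 307 565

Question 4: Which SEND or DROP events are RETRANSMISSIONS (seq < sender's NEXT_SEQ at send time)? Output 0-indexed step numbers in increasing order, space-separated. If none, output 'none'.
Step 0: SEND seq=0 -> fresh
Step 1: SEND seq=45 -> fresh
Step 2: DROP seq=221 -> fresh
Step 3: SEND seq=402 -> fresh
Step 4: SEND seq=221 -> retransmit
Step 5: SEND seq=547 -> fresh
Step 6: SEND seq=200 -> fresh
Step 7: SEND seq=297 -> fresh

Answer: 4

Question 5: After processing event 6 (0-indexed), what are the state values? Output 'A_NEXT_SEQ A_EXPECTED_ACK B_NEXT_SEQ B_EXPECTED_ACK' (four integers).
After event 0: A_seq=45 A_ack=200 B_seq=200 B_ack=45
After event 1: A_seq=221 A_ack=200 B_seq=200 B_ack=221
After event 2: A_seq=402 A_ack=200 B_seq=200 B_ack=221
After event 3: A_seq=547 A_ack=200 B_seq=200 B_ack=221
After event 4: A_seq=547 A_ack=200 B_seq=200 B_ack=547
After event 5: A_seq=565 A_ack=200 B_seq=200 B_ack=565
After event 6: A_seq=565 A_ack=297 B_seq=297 B_ack=565

565 297 297 565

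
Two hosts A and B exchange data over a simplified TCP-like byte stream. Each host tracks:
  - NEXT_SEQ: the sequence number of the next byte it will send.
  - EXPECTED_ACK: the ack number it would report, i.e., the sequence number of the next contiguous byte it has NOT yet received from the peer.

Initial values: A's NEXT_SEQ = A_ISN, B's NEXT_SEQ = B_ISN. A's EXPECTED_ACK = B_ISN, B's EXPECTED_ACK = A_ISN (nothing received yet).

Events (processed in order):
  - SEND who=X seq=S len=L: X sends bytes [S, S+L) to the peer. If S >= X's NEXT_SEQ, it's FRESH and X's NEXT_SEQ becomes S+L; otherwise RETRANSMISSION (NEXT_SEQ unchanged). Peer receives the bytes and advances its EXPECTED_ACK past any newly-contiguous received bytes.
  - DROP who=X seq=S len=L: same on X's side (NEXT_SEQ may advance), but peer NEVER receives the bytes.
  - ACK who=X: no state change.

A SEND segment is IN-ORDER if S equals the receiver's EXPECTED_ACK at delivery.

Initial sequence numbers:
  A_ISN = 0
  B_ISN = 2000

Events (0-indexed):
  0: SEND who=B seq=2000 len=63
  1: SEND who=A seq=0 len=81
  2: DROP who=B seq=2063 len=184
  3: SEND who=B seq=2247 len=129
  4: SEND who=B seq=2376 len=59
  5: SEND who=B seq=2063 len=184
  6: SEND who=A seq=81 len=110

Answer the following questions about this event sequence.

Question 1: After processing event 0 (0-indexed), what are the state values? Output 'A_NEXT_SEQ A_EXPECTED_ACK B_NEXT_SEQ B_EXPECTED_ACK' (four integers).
After event 0: A_seq=0 A_ack=2063 B_seq=2063 B_ack=0

0 2063 2063 0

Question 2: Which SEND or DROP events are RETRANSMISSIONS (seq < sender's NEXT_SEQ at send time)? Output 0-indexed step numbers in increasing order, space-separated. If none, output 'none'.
Step 0: SEND seq=2000 -> fresh
Step 1: SEND seq=0 -> fresh
Step 2: DROP seq=2063 -> fresh
Step 3: SEND seq=2247 -> fresh
Step 4: SEND seq=2376 -> fresh
Step 5: SEND seq=2063 -> retransmit
Step 6: SEND seq=81 -> fresh

Answer: 5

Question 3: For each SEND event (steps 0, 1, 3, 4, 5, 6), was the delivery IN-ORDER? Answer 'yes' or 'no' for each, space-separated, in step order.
Answer: yes yes no no yes yes

Derivation:
Step 0: SEND seq=2000 -> in-order
Step 1: SEND seq=0 -> in-order
Step 3: SEND seq=2247 -> out-of-order
Step 4: SEND seq=2376 -> out-of-order
Step 5: SEND seq=2063 -> in-order
Step 6: SEND seq=81 -> in-order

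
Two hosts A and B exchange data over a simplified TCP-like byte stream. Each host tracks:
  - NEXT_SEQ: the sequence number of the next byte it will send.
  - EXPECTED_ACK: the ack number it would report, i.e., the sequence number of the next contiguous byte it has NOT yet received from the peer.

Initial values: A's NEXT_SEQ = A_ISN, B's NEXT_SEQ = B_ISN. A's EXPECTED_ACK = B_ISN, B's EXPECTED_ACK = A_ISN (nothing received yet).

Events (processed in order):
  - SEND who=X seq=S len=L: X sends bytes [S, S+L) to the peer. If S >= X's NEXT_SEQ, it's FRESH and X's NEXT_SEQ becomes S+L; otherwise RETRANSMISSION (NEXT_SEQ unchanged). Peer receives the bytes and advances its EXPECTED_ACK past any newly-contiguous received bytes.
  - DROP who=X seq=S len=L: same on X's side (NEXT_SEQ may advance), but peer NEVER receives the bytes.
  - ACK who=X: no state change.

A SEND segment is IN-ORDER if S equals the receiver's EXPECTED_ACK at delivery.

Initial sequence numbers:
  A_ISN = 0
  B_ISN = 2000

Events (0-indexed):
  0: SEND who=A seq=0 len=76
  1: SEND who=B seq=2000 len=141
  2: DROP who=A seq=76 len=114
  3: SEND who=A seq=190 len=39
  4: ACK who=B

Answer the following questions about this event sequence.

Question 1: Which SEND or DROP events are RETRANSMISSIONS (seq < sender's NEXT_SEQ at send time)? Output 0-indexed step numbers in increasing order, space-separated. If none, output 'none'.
Step 0: SEND seq=0 -> fresh
Step 1: SEND seq=2000 -> fresh
Step 2: DROP seq=76 -> fresh
Step 3: SEND seq=190 -> fresh

Answer: none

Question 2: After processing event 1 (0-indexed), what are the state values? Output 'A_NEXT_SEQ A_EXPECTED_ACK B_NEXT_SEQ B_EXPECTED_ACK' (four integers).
After event 0: A_seq=76 A_ack=2000 B_seq=2000 B_ack=76
After event 1: A_seq=76 A_ack=2141 B_seq=2141 B_ack=76

76 2141 2141 76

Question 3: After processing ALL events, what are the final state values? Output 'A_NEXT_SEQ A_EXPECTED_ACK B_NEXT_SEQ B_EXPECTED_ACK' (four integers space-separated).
Answer: 229 2141 2141 76

Derivation:
After event 0: A_seq=76 A_ack=2000 B_seq=2000 B_ack=76
After event 1: A_seq=76 A_ack=2141 B_seq=2141 B_ack=76
After event 2: A_seq=190 A_ack=2141 B_seq=2141 B_ack=76
After event 3: A_seq=229 A_ack=2141 B_seq=2141 B_ack=76
After event 4: A_seq=229 A_ack=2141 B_seq=2141 B_ack=76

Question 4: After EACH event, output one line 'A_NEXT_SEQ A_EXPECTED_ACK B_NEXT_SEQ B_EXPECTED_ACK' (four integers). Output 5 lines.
76 2000 2000 76
76 2141 2141 76
190 2141 2141 76
229 2141 2141 76
229 2141 2141 76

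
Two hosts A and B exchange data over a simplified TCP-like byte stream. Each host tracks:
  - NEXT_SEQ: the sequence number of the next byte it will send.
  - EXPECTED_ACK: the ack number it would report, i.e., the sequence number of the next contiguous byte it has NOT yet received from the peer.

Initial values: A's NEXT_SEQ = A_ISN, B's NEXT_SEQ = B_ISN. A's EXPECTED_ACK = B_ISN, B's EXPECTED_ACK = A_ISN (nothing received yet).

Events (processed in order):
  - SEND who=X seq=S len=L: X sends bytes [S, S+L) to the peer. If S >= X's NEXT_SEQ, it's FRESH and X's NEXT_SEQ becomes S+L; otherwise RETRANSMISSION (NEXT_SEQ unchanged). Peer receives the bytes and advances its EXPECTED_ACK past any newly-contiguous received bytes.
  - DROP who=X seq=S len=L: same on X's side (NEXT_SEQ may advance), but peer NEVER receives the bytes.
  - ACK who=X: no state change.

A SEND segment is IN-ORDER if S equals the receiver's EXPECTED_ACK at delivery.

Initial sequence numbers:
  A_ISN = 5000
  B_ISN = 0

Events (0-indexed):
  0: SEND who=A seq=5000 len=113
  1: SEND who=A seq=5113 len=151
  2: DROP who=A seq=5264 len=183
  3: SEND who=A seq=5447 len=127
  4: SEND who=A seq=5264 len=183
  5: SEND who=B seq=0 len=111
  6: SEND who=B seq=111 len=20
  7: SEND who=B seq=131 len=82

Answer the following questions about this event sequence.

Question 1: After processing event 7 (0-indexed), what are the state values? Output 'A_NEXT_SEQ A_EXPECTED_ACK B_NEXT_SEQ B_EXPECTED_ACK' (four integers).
After event 0: A_seq=5113 A_ack=0 B_seq=0 B_ack=5113
After event 1: A_seq=5264 A_ack=0 B_seq=0 B_ack=5264
After event 2: A_seq=5447 A_ack=0 B_seq=0 B_ack=5264
After event 3: A_seq=5574 A_ack=0 B_seq=0 B_ack=5264
After event 4: A_seq=5574 A_ack=0 B_seq=0 B_ack=5574
After event 5: A_seq=5574 A_ack=111 B_seq=111 B_ack=5574
After event 6: A_seq=5574 A_ack=131 B_seq=131 B_ack=5574
After event 7: A_seq=5574 A_ack=213 B_seq=213 B_ack=5574

5574 213 213 5574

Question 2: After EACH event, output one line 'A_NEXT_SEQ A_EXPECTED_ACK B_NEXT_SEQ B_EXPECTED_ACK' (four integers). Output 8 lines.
5113 0 0 5113
5264 0 0 5264
5447 0 0 5264
5574 0 0 5264
5574 0 0 5574
5574 111 111 5574
5574 131 131 5574
5574 213 213 5574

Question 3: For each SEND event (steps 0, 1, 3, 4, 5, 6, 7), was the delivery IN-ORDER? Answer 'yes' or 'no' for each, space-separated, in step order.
Step 0: SEND seq=5000 -> in-order
Step 1: SEND seq=5113 -> in-order
Step 3: SEND seq=5447 -> out-of-order
Step 4: SEND seq=5264 -> in-order
Step 5: SEND seq=0 -> in-order
Step 6: SEND seq=111 -> in-order
Step 7: SEND seq=131 -> in-order

Answer: yes yes no yes yes yes yes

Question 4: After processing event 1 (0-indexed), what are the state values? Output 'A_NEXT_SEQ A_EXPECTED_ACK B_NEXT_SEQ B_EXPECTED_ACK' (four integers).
After event 0: A_seq=5113 A_ack=0 B_seq=0 B_ack=5113
After event 1: A_seq=5264 A_ack=0 B_seq=0 B_ack=5264

5264 0 0 5264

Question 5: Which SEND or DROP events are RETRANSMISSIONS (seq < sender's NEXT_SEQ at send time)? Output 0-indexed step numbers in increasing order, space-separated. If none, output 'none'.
Step 0: SEND seq=5000 -> fresh
Step 1: SEND seq=5113 -> fresh
Step 2: DROP seq=5264 -> fresh
Step 3: SEND seq=5447 -> fresh
Step 4: SEND seq=5264 -> retransmit
Step 5: SEND seq=0 -> fresh
Step 6: SEND seq=111 -> fresh
Step 7: SEND seq=131 -> fresh

Answer: 4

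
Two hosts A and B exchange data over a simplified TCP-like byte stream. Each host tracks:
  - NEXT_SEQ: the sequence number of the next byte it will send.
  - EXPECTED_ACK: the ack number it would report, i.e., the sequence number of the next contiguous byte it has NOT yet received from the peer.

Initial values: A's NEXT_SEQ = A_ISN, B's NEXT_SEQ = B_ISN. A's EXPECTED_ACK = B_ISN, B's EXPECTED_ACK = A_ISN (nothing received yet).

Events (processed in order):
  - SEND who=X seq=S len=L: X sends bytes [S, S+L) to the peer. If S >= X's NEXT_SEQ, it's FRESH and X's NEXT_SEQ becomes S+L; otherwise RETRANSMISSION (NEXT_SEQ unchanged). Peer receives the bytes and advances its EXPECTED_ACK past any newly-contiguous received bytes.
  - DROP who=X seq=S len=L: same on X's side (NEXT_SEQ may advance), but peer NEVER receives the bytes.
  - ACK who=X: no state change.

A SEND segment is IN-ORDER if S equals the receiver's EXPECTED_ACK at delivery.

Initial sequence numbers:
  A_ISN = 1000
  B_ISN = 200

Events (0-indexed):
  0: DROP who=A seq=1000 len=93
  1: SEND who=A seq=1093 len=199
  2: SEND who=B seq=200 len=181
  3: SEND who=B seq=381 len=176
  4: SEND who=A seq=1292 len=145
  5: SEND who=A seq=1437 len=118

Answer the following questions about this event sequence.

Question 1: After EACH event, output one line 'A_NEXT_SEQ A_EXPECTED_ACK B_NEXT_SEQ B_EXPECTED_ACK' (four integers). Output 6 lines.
1093 200 200 1000
1292 200 200 1000
1292 381 381 1000
1292 557 557 1000
1437 557 557 1000
1555 557 557 1000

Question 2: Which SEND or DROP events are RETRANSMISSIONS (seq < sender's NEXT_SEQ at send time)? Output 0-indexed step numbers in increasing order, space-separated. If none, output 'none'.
Answer: none

Derivation:
Step 0: DROP seq=1000 -> fresh
Step 1: SEND seq=1093 -> fresh
Step 2: SEND seq=200 -> fresh
Step 3: SEND seq=381 -> fresh
Step 4: SEND seq=1292 -> fresh
Step 5: SEND seq=1437 -> fresh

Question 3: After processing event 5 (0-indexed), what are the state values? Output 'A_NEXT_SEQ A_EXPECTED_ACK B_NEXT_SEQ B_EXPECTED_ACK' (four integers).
After event 0: A_seq=1093 A_ack=200 B_seq=200 B_ack=1000
After event 1: A_seq=1292 A_ack=200 B_seq=200 B_ack=1000
After event 2: A_seq=1292 A_ack=381 B_seq=381 B_ack=1000
After event 3: A_seq=1292 A_ack=557 B_seq=557 B_ack=1000
After event 4: A_seq=1437 A_ack=557 B_seq=557 B_ack=1000
After event 5: A_seq=1555 A_ack=557 B_seq=557 B_ack=1000

1555 557 557 1000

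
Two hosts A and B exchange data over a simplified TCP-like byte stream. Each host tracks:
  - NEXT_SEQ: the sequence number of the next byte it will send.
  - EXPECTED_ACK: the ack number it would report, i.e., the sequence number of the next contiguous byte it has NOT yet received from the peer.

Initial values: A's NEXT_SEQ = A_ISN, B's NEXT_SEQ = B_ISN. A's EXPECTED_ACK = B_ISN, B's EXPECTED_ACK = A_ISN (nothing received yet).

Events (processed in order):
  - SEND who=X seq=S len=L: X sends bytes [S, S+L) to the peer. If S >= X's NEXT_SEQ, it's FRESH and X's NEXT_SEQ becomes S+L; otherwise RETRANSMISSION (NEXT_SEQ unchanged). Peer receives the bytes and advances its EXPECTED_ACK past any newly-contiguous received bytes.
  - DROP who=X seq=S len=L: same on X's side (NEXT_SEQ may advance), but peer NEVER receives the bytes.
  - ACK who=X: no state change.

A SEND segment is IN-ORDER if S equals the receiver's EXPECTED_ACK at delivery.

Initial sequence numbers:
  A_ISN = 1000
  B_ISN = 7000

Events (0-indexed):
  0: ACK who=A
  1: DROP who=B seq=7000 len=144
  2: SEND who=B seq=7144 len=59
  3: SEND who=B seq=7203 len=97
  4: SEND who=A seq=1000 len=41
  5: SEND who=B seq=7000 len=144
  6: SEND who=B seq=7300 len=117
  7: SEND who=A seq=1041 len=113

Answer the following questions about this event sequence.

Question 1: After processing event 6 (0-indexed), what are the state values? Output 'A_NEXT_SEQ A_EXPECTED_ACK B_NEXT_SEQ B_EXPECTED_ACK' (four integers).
After event 0: A_seq=1000 A_ack=7000 B_seq=7000 B_ack=1000
After event 1: A_seq=1000 A_ack=7000 B_seq=7144 B_ack=1000
After event 2: A_seq=1000 A_ack=7000 B_seq=7203 B_ack=1000
After event 3: A_seq=1000 A_ack=7000 B_seq=7300 B_ack=1000
After event 4: A_seq=1041 A_ack=7000 B_seq=7300 B_ack=1041
After event 5: A_seq=1041 A_ack=7300 B_seq=7300 B_ack=1041
After event 6: A_seq=1041 A_ack=7417 B_seq=7417 B_ack=1041

1041 7417 7417 1041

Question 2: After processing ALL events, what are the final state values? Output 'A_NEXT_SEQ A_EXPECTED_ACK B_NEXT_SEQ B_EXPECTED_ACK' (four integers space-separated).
Answer: 1154 7417 7417 1154

Derivation:
After event 0: A_seq=1000 A_ack=7000 B_seq=7000 B_ack=1000
After event 1: A_seq=1000 A_ack=7000 B_seq=7144 B_ack=1000
After event 2: A_seq=1000 A_ack=7000 B_seq=7203 B_ack=1000
After event 3: A_seq=1000 A_ack=7000 B_seq=7300 B_ack=1000
After event 4: A_seq=1041 A_ack=7000 B_seq=7300 B_ack=1041
After event 5: A_seq=1041 A_ack=7300 B_seq=7300 B_ack=1041
After event 6: A_seq=1041 A_ack=7417 B_seq=7417 B_ack=1041
After event 7: A_seq=1154 A_ack=7417 B_seq=7417 B_ack=1154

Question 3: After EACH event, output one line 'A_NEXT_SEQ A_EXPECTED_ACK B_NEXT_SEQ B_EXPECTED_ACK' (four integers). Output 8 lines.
1000 7000 7000 1000
1000 7000 7144 1000
1000 7000 7203 1000
1000 7000 7300 1000
1041 7000 7300 1041
1041 7300 7300 1041
1041 7417 7417 1041
1154 7417 7417 1154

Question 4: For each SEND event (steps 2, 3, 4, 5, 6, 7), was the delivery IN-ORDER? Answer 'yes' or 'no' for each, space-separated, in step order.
Answer: no no yes yes yes yes

Derivation:
Step 2: SEND seq=7144 -> out-of-order
Step 3: SEND seq=7203 -> out-of-order
Step 4: SEND seq=1000 -> in-order
Step 5: SEND seq=7000 -> in-order
Step 6: SEND seq=7300 -> in-order
Step 7: SEND seq=1041 -> in-order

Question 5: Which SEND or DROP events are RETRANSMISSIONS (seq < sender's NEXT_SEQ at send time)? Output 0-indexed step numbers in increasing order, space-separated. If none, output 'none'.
Answer: 5

Derivation:
Step 1: DROP seq=7000 -> fresh
Step 2: SEND seq=7144 -> fresh
Step 3: SEND seq=7203 -> fresh
Step 4: SEND seq=1000 -> fresh
Step 5: SEND seq=7000 -> retransmit
Step 6: SEND seq=7300 -> fresh
Step 7: SEND seq=1041 -> fresh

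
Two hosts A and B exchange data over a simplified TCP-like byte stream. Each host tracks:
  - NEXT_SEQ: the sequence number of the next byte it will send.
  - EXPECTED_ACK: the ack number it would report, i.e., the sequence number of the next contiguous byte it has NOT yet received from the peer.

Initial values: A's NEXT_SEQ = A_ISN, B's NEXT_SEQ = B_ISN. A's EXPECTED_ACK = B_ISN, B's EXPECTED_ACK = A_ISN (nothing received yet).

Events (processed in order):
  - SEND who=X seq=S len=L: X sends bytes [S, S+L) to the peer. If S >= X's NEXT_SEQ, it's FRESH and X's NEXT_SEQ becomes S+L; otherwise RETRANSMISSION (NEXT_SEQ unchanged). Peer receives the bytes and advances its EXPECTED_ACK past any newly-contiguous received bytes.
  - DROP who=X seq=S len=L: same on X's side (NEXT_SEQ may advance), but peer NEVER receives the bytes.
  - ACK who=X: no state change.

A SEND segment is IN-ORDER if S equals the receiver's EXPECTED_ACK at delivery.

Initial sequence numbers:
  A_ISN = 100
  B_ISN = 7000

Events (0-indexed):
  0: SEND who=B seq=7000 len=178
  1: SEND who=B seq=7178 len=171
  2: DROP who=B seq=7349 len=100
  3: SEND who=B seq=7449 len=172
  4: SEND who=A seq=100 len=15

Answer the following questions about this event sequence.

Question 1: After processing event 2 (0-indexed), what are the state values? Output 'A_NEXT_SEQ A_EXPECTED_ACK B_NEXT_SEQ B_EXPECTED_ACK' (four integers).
After event 0: A_seq=100 A_ack=7178 B_seq=7178 B_ack=100
After event 1: A_seq=100 A_ack=7349 B_seq=7349 B_ack=100
After event 2: A_seq=100 A_ack=7349 B_seq=7449 B_ack=100

100 7349 7449 100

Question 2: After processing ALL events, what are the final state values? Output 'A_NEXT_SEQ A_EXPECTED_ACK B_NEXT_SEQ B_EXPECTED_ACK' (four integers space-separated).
Answer: 115 7349 7621 115

Derivation:
After event 0: A_seq=100 A_ack=7178 B_seq=7178 B_ack=100
After event 1: A_seq=100 A_ack=7349 B_seq=7349 B_ack=100
After event 2: A_seq=100 A_ack=7349 B_seq=7449 B_ack=100
After event 3: A_seq=100 A_ack=7349 B_seq=7621 B_ack=100
After event 4: A_seq=115 A_ack=7349 B_seq=7621 B_ack=115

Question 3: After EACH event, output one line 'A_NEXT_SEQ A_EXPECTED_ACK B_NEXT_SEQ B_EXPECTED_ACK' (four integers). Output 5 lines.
100 7178 7178 100
100 7349 7349 100
100 7349 7449 100
100 7349 7621 100
115 7349 7621 115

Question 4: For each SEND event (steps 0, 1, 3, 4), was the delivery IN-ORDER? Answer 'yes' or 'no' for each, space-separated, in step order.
Step 0: SEND seq=7000 -> in-order
Step 1: SEND seq=7178 -> in-order
Step 3: SEND seq=7449 -> out-of-order
Step 4: SEND seq=100 -> in-order

Answer: yes yes no yes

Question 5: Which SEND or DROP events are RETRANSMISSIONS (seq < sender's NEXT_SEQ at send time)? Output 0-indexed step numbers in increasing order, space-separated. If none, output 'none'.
Answer: none

Derivation:
Step 0: SEND seq=7000 -> fresh
Step 1: SEND seq=7178 -> fresh
Step 2: DROP seq=7349 -> fresh
Step 3: SEND seq=7449 -> fresh
Step 4: SEND seq=100 -> fresh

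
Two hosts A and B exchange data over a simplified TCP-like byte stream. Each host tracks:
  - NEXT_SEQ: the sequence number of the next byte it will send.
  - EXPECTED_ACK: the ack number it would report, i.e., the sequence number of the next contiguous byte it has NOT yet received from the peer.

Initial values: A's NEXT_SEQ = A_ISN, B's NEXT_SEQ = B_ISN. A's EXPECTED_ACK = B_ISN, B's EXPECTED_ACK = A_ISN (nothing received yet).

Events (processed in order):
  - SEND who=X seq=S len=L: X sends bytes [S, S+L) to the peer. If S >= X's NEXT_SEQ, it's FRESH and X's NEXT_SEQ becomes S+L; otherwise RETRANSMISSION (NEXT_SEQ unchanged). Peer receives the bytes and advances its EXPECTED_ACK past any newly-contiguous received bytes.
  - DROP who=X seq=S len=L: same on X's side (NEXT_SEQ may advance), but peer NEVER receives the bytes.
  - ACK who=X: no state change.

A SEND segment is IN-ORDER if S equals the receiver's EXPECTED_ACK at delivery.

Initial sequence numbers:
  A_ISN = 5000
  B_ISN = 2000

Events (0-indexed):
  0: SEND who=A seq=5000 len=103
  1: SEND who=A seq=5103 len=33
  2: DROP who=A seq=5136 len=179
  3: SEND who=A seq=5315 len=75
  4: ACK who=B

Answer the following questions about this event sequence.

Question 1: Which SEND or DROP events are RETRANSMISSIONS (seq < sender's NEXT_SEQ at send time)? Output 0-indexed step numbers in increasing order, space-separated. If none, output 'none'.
Answer: none

Derivation:
Step 0: SEND seq=5000 -> fresh
Step 1: SEND seq=5103 -> fresh
Step 2: DROP seq=5136 -> fresh
Step 3: SEND seq=5315 -> fresh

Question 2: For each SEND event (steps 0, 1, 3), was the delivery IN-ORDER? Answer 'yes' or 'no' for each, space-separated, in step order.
Answer: yes yes no

Derivation:
Step 0: SEND seq=5000 -> in-order
Step 1: SEND seq=5103 -> in-order
Step 3: SEND seq=5315 -> out-of-order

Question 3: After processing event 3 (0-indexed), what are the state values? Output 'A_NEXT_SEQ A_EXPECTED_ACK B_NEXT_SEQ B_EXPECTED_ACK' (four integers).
After event 0: A_seq=5103 A_ack=2000 B_seq=2000 B_ack=5103
After event 1: A_seq=5136 A_ack=2000 B_seq=2000 B_ack=5136
After event 2: A_seq=5315 A_ack=2000 B_seq=2000 B_ack=5136
After event 3: A_seq=5390 A_ack=2000 B_seq=2000 B_ack=5136

5390 2000 2000 5136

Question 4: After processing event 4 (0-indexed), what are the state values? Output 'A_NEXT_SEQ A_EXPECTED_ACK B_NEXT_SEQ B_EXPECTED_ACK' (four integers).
After event 0: A_seq=5103 A_ack=2000 B_seq=2000 B_ack=5103
After event 1: A_seq=5136 A_ack=2000 B_seq=2000 B_ack=5136
After event 2: A_seq=5315 A_ack=2000 B_seq=2000 B_ack=5136
After event 3: A_seq=5390 A_ack=2000 B_seq=2000 B_ack=5136
After event 4: A_seq=5390 A_ack=2000 B_seq=2000 B_ack=5136

5390 2000 2000 5136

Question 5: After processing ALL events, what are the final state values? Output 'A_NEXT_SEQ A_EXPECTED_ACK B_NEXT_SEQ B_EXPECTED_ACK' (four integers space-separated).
After event 0: A_seq=5103 A_ack=2000 B_seq=2000 B_ack=5103
After event 1: A_seq=5136 A_ack=2000 B_seq=2000 B_ack=5136
After event 2: A_seq=5315 A_ack=2000 B_seq=2000 B_ack=5136
After event 3: A_seq=5390 A_ack=2000 B_seq=2000 B_ack=5136
After event 4: A_seq=5390 A_ack=2000 B_seq=2000 B_ack=5136

Answer: 5390 2000 2000 5136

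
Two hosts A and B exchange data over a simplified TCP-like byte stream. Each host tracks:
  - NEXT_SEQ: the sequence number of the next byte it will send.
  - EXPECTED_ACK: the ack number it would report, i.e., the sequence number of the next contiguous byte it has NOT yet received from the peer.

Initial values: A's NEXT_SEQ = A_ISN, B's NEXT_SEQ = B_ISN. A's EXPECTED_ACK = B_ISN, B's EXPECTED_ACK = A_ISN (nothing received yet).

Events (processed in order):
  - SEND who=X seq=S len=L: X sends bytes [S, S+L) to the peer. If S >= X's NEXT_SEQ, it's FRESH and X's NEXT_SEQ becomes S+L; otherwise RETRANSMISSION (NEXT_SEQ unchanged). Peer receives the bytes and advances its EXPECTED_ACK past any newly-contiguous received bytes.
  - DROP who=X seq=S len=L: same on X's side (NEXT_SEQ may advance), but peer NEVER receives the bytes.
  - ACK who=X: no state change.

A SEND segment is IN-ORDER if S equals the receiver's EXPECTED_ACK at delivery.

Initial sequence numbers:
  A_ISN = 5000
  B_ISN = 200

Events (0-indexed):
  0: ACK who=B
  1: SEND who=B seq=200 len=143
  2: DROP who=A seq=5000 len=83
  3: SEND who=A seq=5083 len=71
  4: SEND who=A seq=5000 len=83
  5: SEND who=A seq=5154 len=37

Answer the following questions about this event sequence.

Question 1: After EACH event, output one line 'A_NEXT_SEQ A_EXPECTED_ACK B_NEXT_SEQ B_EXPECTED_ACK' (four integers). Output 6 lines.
5000 200 200 5000
5000 343 343 5000
5083 343 343 5000
5154 343 343 5000
5154 343 343 5154
5191 343 343 5191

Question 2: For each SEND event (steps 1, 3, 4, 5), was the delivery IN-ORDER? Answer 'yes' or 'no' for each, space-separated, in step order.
Step 1: SEND seq=200 -> in-order
Step 3: SEND seq=5083 -> out-of-order
Step 4: SEND seq=5000 -> in-order
Step 5: SEND seq=5154 -> in-order

Answer: yes no yes yes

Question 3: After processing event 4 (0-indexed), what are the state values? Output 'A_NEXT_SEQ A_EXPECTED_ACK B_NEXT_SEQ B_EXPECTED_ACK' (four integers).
After event 0: A_seq=5000 A_ack=200 B_seq=200 B_ack=5000
After event 1: A_seq=5000 A_ack=343 B_seq=343 B_ack=5000
After event 2: A_seq=5083 A_ack=343 B_seq=343 B_ack=5000
After event 3: A_seq=5154 A_ack=343 B_seq=343 B_ack=5000
After event 4: A_seq=5154 A_ack=343 B_seq=343 B_ack=5154

5154 343 343 5154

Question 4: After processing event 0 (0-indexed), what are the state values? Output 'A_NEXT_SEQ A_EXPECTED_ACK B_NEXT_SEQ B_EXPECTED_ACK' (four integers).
After event 0: A_seq=5000 A_ack=200 B_seq=200 B_ack=5000

5000 200 200 5000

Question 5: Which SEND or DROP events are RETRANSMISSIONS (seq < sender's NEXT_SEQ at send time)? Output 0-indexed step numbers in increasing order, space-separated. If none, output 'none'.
Step 1: SEND seq=200 -> fresh
Step 2: DROP seq=5000 -> fresh
Step 3: SEND seq=5083 -> fresh
Step 4: SEND seq=5000 -> retransmit
Step 5: SEND seq=5154 -> fresh

Answer: 4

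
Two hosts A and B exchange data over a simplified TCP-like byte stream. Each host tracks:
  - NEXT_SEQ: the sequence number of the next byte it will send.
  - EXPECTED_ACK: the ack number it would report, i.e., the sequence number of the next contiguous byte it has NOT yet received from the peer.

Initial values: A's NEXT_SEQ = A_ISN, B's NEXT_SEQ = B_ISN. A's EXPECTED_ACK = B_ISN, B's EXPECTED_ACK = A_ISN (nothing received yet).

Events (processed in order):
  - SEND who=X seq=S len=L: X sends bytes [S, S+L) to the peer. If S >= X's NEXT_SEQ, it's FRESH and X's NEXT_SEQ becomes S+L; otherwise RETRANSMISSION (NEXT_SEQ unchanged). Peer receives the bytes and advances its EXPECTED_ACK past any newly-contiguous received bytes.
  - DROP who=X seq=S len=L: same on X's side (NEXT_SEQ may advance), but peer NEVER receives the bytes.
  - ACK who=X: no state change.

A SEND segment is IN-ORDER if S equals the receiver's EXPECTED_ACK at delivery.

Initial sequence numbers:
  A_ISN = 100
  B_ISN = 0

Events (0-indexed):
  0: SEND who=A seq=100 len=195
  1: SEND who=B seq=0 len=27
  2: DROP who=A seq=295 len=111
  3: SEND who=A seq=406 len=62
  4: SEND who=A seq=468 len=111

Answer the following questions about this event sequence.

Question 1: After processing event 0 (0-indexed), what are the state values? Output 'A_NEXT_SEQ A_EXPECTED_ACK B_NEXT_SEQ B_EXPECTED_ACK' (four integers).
After event 0: A_seq=295 A_ack=0 B_seq=0 B_ack=295

295 0 0 295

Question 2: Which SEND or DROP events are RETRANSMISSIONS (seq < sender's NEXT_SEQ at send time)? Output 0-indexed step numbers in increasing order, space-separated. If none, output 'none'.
Answer: none

Derivation:
Step 0: SEND seq=100 -> fresh
Step 1: SEND seq=0 -> fresh
Step 2: DROP seq=295 -> fresh
Step 3: SEND seq=406 -> fresh
Step 4: SEND seq=468 -> fresh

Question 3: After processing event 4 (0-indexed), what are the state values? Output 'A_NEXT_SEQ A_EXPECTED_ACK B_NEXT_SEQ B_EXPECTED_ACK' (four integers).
After event 0: A_seq=295 A_ack=0 B_seq=0 B_ack=295
After event 1: A_seq=295 A_ack=27 B_seq=27 B_ack=295
After event 2: A_seq=406 A_ack=27 B_seq=27 B_ack=295
After event 3: A_seq=468 A_ack=27 B_seq=27 B_ack=295
After event 4: A_seq=579 A_ack=27 B_seq=27 B_ack=295

579 27 27 295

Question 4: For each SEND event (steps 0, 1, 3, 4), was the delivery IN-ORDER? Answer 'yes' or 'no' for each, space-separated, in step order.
Answer: yes yes no no

Derivation:
Step 0: SEND seq=100 -> in-order
Step 1: SEND seq=0 -> in-order
Step 3: SEND seq=406 -> out-of-order
Step 4: SEND seq=468 -> out-of-order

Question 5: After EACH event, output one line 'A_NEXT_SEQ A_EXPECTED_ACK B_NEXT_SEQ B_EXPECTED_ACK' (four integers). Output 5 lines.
295 0 0 295
295 27 27 295
406 27 27 295
468 27 27 295
579 27 27 295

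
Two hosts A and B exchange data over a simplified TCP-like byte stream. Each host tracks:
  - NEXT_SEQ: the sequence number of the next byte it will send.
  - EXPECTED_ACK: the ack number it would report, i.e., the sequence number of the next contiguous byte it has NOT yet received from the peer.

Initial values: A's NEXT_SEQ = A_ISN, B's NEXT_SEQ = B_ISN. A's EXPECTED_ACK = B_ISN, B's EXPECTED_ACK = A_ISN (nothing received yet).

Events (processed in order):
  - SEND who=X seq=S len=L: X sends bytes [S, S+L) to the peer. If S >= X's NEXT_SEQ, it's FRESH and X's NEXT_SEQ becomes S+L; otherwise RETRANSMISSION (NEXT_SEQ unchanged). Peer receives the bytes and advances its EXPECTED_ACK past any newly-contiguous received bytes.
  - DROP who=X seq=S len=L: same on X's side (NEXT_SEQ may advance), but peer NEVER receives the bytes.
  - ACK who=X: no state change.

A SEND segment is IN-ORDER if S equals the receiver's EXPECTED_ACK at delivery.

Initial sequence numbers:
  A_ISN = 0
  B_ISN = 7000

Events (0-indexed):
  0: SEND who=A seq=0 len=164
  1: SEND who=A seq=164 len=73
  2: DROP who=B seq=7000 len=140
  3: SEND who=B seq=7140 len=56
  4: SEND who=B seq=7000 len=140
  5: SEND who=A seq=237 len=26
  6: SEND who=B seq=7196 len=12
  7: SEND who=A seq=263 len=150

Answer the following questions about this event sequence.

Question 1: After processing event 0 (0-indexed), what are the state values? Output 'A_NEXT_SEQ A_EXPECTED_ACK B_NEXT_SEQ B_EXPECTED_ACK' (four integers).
After event 0: A_seq=164 A_ack=7000 B_seq=7000 B_ack=164

164 7000 7000 164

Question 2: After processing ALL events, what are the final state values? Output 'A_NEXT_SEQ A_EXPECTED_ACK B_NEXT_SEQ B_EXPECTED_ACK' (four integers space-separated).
Answer: 413 7208 7208 413

Derivation:
After event 0: A_seq=164 A_ack=7000 B_seq=7000 B_ack=164
After event 1: A_seq=237 A_ack=7000 B_seq=7000 B_ack=237
After event 2: A_seq=237 A_ack=7000 B_seq=7140 B_ack=237
After event 3: A_seq=237 A_ack=7000 B_seq=7196 B_ack=237
After event 4: A_seq=237 A_ack=7196 B_seq=7196 B_ack=237
After event 5: A_seq=263 A_ack=7196 B_seq=7196 B_ack=263
After event 6: A_seq=263 A_ack=7208 B_seq=7208 B_ack=263
After event 7: A_seq=413 A_ack=7208 B_seq=7208 B_ack=413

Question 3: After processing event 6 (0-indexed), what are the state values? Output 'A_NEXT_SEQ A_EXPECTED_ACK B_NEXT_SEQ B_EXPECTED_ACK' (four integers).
After event 0: A_seq=164 A_ack=7000 B_seq=7000 B_ack=164
After event 1: A_seq=237 A_ack=7000 B_seq=7000 B_ack=237
After event 2: A_seq=237 A_ack=7000 B_seq=7140 B_ack=237
After event 3: A_seq=237 A_ack=7000 B_seq=7196 B_ack=237
After event 4: A_seq=237 A_ack=7196 B_seq=7196 B_ack=237
After event 5: A_seq=263 A_ack=7196 B_seq=7196 B_ack=263
After event 6: A_seq=263 A_ack=7208 B_seq=7208 B_ack=263

263 7208 7208 263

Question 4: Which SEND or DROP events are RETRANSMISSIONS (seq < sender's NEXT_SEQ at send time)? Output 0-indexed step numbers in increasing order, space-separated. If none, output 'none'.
Step 0: SEND seq=0 -> fresh
Step 1: SEND seq=164 -> fresh
Step 2: DROP seq=7000 -> fresh
Step 3: SEND seq=7140 -> fresh
Step 4: SEND seq=7000 -> retransmit
Step 5: SEND seq=237 -> fresh
Step 6: SEND seq=7196 -> fresh
Step 7: SEND seq=263 -> fresh

Answer: 4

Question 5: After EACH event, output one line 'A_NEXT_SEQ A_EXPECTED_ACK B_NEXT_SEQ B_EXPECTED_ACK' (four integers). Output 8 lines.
164 7000 7000 164
237 7000 7000 237
237 7000 7140 237
237 7000 7196 237
237 7196 7196 237
263 7196 7196 263
263 7208 7208 263
413 7208 7208 413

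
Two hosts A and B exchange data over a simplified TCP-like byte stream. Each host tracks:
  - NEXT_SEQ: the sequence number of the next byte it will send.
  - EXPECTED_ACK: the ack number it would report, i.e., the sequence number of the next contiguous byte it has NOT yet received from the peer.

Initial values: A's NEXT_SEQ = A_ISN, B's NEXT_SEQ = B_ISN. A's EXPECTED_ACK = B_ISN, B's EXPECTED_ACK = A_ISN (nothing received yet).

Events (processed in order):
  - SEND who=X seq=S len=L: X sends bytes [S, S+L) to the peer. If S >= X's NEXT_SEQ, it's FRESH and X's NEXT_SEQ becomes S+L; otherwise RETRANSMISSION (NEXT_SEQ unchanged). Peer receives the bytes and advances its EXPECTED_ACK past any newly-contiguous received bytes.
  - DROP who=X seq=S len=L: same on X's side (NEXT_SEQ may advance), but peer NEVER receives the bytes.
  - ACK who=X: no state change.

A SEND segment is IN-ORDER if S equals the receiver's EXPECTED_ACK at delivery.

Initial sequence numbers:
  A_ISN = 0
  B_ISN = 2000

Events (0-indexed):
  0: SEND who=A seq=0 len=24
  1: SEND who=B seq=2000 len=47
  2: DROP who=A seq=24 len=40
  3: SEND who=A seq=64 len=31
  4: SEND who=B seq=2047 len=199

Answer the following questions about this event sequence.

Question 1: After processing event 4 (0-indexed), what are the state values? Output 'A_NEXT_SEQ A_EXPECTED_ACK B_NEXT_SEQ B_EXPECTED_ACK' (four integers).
After event 0: A_seq=24 A_ack=2000 B_seq=2000 B_ack=24
After event 1: A_seq=24 A_ack=2047 B_seq=2047 B_ack=24
After event 2: A_seq=64 A_ack=2047 B_seq=2047 B_ack=24
After event 3: A_seq=95 A_ack=2047 B_seq=2047 B_ack=24
After event 4: A_seq=95 A_ack=2246 B_seq=2246 B_ack=24

95 2246 2246 24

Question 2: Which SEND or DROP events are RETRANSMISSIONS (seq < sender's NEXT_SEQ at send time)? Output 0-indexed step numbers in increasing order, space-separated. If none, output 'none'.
Step 0: SEND seq=0 -> fresh
Step 1: SEND seq=2000 -> fresh
Step 2: DROP seq=24 -> fresh
Step 3: SEND seq=64 -> fresh
Step 4: SEND seq=2047 -> fresh

Answer: none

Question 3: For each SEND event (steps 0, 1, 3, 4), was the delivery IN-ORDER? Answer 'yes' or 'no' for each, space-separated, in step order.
Answer: yes yes no yes

Derivation:
Step 0: SEND seq=0 -> in-order
Step 1: SEND seq=2000 -> in-order
Step 3: SEND seq=64 -> out-of-order
Step 4: SEND seq=2047 -> in-order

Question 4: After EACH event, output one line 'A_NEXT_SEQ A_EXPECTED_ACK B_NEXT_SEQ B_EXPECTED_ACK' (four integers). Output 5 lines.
24 2000 2000 24
24 2047 2047 24
64 2047 2047 24
95 2047 2047 24
95 2246 2246 24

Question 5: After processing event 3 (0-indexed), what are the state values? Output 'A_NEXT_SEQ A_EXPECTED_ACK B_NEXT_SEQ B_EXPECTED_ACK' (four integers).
After event 0: A_seq=24 A_ack=2000 B_seq=2000 B_ack=24
After event 1: A_seq=24 A_ack=2047 B_seq=2047 B_ack=24
After event 2: A_seq=64 A_ack=2047 B_seq=2047 B_ack=24
After event 3: A_seq=95 A_ack=2047 B_seq=2047 B_ack=24

95 2047 2047 24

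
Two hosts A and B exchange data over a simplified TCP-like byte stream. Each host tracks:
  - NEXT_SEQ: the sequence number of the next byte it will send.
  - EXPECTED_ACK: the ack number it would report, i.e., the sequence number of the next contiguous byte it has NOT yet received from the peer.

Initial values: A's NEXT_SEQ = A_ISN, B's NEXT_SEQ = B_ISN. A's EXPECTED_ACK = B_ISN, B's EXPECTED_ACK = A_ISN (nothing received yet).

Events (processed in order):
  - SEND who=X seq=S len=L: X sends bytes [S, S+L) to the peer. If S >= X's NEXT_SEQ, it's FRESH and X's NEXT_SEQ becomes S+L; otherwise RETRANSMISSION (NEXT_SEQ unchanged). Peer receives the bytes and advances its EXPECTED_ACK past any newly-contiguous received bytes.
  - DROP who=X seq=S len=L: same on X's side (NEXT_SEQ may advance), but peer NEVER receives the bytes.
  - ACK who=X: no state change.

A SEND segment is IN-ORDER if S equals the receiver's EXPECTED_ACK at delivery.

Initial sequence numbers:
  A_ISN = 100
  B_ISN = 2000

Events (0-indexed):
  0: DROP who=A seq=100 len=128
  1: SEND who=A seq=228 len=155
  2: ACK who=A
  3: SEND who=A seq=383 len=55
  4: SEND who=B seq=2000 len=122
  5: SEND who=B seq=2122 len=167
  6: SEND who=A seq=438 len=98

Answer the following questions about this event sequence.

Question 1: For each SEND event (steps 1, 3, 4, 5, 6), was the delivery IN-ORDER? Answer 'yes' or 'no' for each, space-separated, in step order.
Step 1: SEND seq=228 -> out-of-order
Step 3: SEND seq=383 -> out-of-order
Step 4: SEND seq=2000 -> in-order
Step 5: SEND seq=2122 -> in-order
Step 6: SEND seq=438 -> out-of-order

Answer: no no yes yes no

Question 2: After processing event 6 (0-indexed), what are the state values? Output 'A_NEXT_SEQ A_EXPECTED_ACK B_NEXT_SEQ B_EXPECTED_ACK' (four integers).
After event 0: A_seq=228 A_ack=2000 B_seq=2000 B_ack=100
After event 1: A_seq=383 A_ack=2000 B_seq=2000 B_ack=100
After event 2: A_seq=383 A_ack=2000 B_seq=2000 B_ack=100
After event 3: A_seq=438 A_ack=2000 B_seq=2000 B_ack=100
After event 4: A_seq=438 A_ack=2122 B_seq=2122 B_ack=100
After event 5: A_seq=438 A_ack=2289 B_seq=2289 B_ack=100
After event 6: A_seq=536 A_ack=2289 B_seq=2289 B_ack=100

536 2289 2289 100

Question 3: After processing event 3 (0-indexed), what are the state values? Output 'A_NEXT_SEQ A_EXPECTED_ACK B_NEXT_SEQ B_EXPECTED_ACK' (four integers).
After event 0: A_seq=228 A_ack=2000 B_seq=2000 B_ack=100
After event 1: A_seq=383 A_ack=2000 B_seq=2000 B_ack=100
After event 2: A_seq=383 A_ack=2000 B_seq=2000 B_ack=100
After event 3: A_seq=438 A_ack=2000 B_seq=2000 B_ack=100

438 2000 2000 100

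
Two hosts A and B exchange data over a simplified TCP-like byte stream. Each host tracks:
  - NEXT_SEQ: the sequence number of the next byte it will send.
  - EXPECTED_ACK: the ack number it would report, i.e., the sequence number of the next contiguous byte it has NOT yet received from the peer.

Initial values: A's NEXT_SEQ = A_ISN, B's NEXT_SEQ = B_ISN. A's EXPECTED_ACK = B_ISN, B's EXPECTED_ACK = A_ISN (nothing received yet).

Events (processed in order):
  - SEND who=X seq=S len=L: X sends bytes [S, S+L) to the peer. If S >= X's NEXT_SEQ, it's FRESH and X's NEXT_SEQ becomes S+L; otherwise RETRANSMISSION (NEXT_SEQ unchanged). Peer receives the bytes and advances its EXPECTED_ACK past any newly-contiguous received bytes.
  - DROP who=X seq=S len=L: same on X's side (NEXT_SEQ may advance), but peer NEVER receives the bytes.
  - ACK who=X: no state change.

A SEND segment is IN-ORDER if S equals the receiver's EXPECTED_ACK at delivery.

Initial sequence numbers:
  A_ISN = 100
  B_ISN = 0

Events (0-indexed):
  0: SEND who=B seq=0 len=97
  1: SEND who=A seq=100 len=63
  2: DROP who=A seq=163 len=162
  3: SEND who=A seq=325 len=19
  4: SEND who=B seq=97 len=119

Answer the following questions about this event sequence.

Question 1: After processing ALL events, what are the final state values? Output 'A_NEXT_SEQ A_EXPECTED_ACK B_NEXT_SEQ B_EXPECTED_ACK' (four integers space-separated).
After event 0: A_seq=100 A_ack=97 B_seq=97 B_ack=100
After event 1: A_seq=163 A_ack=97 B_seq=97 B_ack=163
After event 2: A_seq=325 A_ack=97 B_seq=97 B_ack=163
After event 3: A_seq=344 A_ack=97 B_seq=97 B_ack=163
After event 4: A_seq=344 A_ack=216 B_seq=216 B_ack=163

Answer: 344 216 216 163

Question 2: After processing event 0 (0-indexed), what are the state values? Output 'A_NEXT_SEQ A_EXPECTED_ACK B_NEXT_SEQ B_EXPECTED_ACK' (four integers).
After event 0: A_seq=100 A_ack=97 B_seq=97 B_ack=100

100 97 97 100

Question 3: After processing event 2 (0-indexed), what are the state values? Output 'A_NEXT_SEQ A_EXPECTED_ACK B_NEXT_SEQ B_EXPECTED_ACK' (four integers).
After event 0: A_seq=100 A_ack=97 B_seq=97 B_ack=100
After event 1: A_seq=163 A_ack=97 B_seq=97 B_ack=163
After event 2: A_seq=325 A_ack=97 B_seq=97 B_ack=163

325 97 97 163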